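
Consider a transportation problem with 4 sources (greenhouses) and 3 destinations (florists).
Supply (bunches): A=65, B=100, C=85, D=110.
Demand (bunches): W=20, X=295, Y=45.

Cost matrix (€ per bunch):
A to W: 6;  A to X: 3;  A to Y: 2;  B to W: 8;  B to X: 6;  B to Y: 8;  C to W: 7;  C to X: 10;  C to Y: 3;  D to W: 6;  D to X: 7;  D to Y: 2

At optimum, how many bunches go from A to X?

Optimal shipments:
  A–X: 65 × €3 = €195
  B–X: 100 × €6 = €600
  C–W: 20 × €7 = €140
  C–X: 20 × €10 = €200
  C–Y: 45 × €3 = €135
  D–X: 110 × €7 = €770
Total cost = €2040.
So A→X carries 65 bunches.

65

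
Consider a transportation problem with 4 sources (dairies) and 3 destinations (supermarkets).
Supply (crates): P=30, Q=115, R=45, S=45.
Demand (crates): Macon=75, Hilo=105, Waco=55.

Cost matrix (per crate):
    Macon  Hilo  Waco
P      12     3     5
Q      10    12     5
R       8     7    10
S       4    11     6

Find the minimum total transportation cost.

An optimal shipping plan:
  P to Hilo: 30 × 3 = 90
  Q to Macon: 30 × 10 = 300
  Q to Hilo: 30 × 12 = 360
  Q to Waco: 55 × 5 = 275
  R to Hilo: 45 × 7 = 315
  S to Macon: 45 × 4 = 180
Total = 90 + 300 + 360 + 275 + 315 + 180 = 1520.
(Supply check: P ships 30; Q ships 115; R ships 45; S ships 45.)

1520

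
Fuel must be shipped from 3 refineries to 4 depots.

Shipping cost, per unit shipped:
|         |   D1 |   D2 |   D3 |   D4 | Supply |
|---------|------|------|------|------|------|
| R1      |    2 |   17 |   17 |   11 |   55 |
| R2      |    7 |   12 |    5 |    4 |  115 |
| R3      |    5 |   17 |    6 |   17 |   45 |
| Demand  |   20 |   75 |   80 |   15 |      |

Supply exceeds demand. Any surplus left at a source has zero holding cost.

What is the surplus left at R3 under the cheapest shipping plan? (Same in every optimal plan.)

An optimal plan:
  R1 to D1: 20 × 2 = 40
  R1 to D2: 10 × 17 = 170
  R2 to D2: 65 × 12 = 780
  R2 to D3: 35 × 5 = 175
  R2 to D4: 15 × 4 = 60
  R3 to D3: 45 × 6 = 270
Total cost = 1495.
R3 ships 45 of its 45, leaving 0.

0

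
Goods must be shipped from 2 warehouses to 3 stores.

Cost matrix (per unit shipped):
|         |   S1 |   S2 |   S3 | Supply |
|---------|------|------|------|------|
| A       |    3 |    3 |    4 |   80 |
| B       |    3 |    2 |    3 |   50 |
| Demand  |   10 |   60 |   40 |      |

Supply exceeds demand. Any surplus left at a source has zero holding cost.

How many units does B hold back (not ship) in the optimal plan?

Minimum-cost shipments:
  A→S1: 10 units
  A→S2: 10 units
  A→S3: 40 units
  B→S2: 50 units
Total cost = 320.
B ships 50 of its 50, leaving 0.

0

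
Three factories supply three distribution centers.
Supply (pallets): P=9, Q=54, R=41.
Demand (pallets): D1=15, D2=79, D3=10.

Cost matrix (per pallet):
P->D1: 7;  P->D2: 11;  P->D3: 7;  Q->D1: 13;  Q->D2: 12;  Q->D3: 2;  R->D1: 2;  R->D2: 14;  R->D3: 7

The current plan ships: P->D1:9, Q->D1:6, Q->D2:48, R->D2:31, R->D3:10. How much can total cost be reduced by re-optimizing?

180

Current plan cost = 9·7 + 6·13 + 48·12 + 31·14 + 10·7 = 1221.
Optimal plan:
  P→D2: 9 pallets
  Q→D2: 44 pallets
  Q→D3: 10 pallets
  R→D1: 15 pallets
  R→D2: 26 pallets
Optimal cost = 1041.
Saving = 1221 − 1041 = 180.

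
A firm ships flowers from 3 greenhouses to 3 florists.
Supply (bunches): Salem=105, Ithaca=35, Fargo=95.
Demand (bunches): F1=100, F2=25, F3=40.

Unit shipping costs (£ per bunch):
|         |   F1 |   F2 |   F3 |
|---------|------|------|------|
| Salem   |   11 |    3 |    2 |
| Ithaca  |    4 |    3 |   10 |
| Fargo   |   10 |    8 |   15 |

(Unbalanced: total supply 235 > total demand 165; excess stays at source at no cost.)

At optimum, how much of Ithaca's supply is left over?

0

An optimal plan:
  Salem→F2: 25 bunches
  Salem→F3: 40 bunches
  Ithaca→F1: 35 bunches
  Fargo→F1: 65 bunches
Total cost = £945.
Ithaca ships 35 of its 35, leaving 0.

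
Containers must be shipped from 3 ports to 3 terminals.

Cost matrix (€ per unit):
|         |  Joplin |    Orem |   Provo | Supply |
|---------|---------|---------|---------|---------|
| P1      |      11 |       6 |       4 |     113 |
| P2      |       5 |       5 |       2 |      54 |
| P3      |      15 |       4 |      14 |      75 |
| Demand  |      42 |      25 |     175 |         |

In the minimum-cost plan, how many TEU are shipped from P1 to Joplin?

0

The minimum-cost plan:
  P1->Provo: 113 × €4 = €452
  P2->Provo: 54 × €2 = €108
  P3->Joplin: 42 × €15 = €630
  P3->Orem: 25 × €4 = €100
  P3->Provo: 8 × €14 = €112
Total cost = €1402.
The route P1→Joplin is not used.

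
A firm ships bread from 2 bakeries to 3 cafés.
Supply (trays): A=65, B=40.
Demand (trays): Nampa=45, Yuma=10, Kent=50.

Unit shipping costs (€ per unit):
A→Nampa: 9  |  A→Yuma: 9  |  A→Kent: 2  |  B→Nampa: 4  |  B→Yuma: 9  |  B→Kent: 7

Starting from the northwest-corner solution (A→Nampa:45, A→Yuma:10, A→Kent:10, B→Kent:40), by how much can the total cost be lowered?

400

Current plan cost = 45·9 + 10·9 + 10·2 + 40·7 = €795.
Optimal plan:
  A→Nampa: 5 × €9 = €45
  A→Yuma: 10 × €9 = €90
  A→Kent: 50 × €2 = €100
  B→Nampa: 40 × €4 = €160
Optimal cost = €395.
Saving = 795 − 395 = €400.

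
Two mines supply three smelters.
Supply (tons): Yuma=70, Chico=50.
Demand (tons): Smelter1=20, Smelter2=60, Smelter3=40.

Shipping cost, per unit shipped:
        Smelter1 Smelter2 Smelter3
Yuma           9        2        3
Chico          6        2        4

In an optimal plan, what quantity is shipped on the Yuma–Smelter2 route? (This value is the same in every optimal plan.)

30

Solving gives:
  Yuma->Smelter2: 30 × 2 = 60
  Yuma->Smelter3: 40 × 3 = 120
  Chico->Smelter1: 20 × 6 = 120
  Chico->Smelter2: 30 × 2 = 60
Total cost = 360.
So Yuma→Smelter2 carries 30 tons.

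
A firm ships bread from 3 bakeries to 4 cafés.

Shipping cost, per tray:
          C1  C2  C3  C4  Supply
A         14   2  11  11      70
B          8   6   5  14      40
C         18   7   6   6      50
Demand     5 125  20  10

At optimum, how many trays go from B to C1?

Solving gives:
  A to C2: 70 trays
  B to C1: 5 trays
  B to C2: 35 trays
  C to C2: 20 trays
  C to C3: 20 trays
  C to C4: 10 trays
Total cost = 710.
So B→C1 carries 5 trays.

5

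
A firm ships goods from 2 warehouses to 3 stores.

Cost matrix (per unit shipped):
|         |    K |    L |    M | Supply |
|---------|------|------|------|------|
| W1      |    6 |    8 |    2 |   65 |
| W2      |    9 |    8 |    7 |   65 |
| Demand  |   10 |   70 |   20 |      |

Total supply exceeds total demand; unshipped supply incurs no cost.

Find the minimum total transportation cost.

An optimal shipping plan:
  W1 to K: 10 × 6 = 60
  W1 to L: 5 × 8 = 40
  W1 to M: 20 × 2 = 40
  W2 to L: 65 × 8 = 520
Total = 60 + 40 + 40 + 520 = 660.

660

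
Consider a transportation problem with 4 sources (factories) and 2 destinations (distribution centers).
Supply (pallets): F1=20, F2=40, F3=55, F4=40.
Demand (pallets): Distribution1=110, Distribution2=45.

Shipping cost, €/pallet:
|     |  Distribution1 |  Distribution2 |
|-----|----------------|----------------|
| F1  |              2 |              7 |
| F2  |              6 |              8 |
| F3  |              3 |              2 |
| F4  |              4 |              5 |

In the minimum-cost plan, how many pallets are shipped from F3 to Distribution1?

10

The minimum-cost plan:
  F1 to Distribution1: 20 × €2 = €40
  F2 to Distribution1: 40 × €6 = €240
  F3 to Distribution1: 10 × €3 = €30
  F3 to Distribution2: 45 × €2 = €90
  F4 to Distribution1: 40 × €4 = €160
Total cost = €560.
So F3→Distribution1 carries 10 pallets.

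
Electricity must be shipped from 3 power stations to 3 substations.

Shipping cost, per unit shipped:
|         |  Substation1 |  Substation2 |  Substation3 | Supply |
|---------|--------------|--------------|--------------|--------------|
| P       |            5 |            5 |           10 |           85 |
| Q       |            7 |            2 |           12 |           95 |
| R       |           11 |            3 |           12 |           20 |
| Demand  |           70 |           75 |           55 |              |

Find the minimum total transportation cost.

1130

An optimal shipping plan:
  P→Substation1: 50 MWh
  P→Substation3: 35 MWh
  Q→Substation1: 20 MWh
  Q→Substation2: 75 MWh
  R→Substation3: 20 MWh
Total cost = 1130.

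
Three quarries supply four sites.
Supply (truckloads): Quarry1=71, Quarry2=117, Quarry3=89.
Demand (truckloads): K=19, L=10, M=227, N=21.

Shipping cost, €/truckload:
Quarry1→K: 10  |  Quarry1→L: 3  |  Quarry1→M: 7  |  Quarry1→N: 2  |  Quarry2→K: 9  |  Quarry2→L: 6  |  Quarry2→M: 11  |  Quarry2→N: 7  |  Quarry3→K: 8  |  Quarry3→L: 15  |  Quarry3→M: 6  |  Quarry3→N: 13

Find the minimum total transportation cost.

Optimal allocation:
  Quarry1→M: 50 × €7 = €350
  Quarry1→N: 21 × €2 = €42
  Quarry2→K: 19 × €9 = €171
  Quarry2→L: 10 × €6 = €60
  Quarry2→M: 88 × €11 = €968
  Quarry3→M: 89 × €6 = €534
Total = 350 + 42 + 171 + 60 + 968 + 534 = €2125.

2125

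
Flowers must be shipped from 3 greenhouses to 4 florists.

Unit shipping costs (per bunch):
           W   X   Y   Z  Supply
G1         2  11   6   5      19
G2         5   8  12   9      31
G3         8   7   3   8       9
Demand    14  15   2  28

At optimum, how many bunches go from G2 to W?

The minimum-cost plan:
  G1 to Z: 19 × 5 = 95
  G2 to W: 14 × 5 = 70
  G2 to X: 15 × 8 = 120
  G2 to Z: 2 × 9 = 18
  G3 to Y: 2 × 3 = 6
  G3 to Z: 7 × 8 = 56
Total cost = 365.
So G2→W carries 14 bunches.

14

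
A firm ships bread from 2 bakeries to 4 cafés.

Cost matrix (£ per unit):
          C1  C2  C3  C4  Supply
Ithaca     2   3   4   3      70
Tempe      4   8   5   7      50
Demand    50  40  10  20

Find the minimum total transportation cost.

410

An optimal shipping plan:
  Ithaca to C1: 10 × £2 = £20
  Ithaca to C2: 40 × £3 = £120
  Ithaca to C4: 20 × £3 = £60
  Tempe to C1: 40 × £4 = £160
  Tempe to C3: 10 × £5 = £50
Total = 20 + 120 + 60 + 160 + 50 = £410.
(Supply check: Ithaca ships 70; Tempe ships 50.)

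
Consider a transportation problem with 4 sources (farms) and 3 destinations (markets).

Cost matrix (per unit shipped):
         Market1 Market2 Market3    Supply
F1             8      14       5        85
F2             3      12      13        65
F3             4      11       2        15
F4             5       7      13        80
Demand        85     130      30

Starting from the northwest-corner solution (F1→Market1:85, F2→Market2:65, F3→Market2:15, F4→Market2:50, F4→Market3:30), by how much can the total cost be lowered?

660

Current plan cost = 85·8 + 65·12 + 15·11 + 50·7 + 30·13 = 2365.
Optimal plan:
  F1 to Market1: 5 × 8 = 40
  F1 to Market2: 50 × 14 = 700
  F1 to Market3: 30 × 5 = 150
  F2 to Market1: 65 × 3 = 195
  F3 to Market1: 15 × 4 = 60
  F4 to Market2: 80 × 7 = 560
Optimal cost = 1705.
Saving = 2365 − 1705 = 660.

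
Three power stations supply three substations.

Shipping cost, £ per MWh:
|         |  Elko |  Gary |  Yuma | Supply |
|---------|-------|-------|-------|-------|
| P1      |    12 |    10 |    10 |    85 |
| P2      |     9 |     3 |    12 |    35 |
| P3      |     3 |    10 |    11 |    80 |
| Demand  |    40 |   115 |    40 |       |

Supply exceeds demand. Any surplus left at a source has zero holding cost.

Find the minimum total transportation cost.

A cheapest plan:
  P1–Gary: 45 MWh
  P1–Yuma: 40 MWh
  P2–Gary: 35 MWh
  P3–Elko: 40 MWh
  P3–Gary: 35 MWh
Total cost = £1425.
(Supply check: P1 ships 85; P2 ships 35; P3 ships 75.)

1425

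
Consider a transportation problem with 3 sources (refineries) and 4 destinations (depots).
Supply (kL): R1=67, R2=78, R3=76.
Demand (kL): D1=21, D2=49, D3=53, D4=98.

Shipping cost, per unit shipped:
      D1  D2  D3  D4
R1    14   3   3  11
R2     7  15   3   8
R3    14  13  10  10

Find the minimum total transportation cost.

One minimum-cost allocation:
  R1→D2: 49 × 3 = 147
  R1→D3: 18 × 3 = 54
  R2→D1: 21 × 7 = 147
  R2→D3: 35 × 3 = 105
  R2→D4: 22 × 8 = 176
  R3→D4: 76 × 10 = 760
Total = 147 + 54 + 147 + 105 + 176 + 760 = 1389.

1389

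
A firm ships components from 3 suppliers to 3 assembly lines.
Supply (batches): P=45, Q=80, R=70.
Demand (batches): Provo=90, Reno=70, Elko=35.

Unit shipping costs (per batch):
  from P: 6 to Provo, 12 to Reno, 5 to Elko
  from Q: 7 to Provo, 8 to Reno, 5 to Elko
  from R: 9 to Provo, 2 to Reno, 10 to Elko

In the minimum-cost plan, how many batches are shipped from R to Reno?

Solving gives:
  P->Provo: 45 × 6 = 270
  Q->Provo: 45 × 7 = 315
  Q->Elko: 35 × 5 = 175
  R->Reno: 70 × 2 = 140
Total cost = 900.
So R→Reno carries 70 batches.

70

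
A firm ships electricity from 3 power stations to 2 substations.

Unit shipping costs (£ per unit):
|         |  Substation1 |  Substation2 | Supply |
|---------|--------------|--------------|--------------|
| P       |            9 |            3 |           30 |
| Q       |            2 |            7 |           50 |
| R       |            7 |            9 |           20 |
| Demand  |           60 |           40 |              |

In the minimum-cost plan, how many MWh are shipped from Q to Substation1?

50

Optimal shipments:
  P to Substation2: 30 × £3 = £90
  Q to Substation1: 50 × £2 = £100
  R to Substation1: 10 × £7 = £70
  R to Substation2: 10 × £9 = £90
Total cost = £350.
So Q→Substation1 carries 50 MWh.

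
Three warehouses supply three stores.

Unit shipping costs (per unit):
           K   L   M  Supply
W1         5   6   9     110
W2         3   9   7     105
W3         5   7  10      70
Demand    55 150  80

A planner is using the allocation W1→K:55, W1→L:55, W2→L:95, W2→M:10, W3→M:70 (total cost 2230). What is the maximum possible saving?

505

Current plan cost = 55·5 + 55·6 + 95·9 + 10·7 + 70·10 = 2230.
Optimal plan:
  W1 to L: 110 × 6 = 660
  W2 to K: 25 × 3 = 75
  W2 to M: 80 × 7 = 560
  W3 to K: 30 × 5 = 150
  W3 to L: 40 × 7 = 280
Optimal cost = 1725.
Saving = 2230 − 1725 = 505.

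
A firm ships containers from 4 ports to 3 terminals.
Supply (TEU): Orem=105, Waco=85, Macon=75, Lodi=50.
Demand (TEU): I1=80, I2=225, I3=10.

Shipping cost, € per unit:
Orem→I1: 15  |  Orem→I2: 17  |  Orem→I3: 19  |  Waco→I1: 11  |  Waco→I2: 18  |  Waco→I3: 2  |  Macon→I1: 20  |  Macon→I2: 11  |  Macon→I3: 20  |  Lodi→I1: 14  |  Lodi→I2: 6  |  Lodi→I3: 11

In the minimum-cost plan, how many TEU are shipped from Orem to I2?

100

The minimum-cost plan:
  Orem to I1: 5 × €15 = €75
  Orem to I2: 100 × €17 = €1700
  Waco to I1: 75 × €11 = €825
  Waco to I3: 10 × €2 = €20
  Macon to I2: 75 × €11 = €825
  Lodi to I2: 50 × €6 = €300
Total cost = €3745.
So Orem→I2 carries 100 TEU.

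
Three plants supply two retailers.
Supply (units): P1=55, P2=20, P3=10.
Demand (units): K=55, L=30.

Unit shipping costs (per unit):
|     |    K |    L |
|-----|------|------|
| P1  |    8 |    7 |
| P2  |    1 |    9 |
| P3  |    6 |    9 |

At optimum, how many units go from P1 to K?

25

Optimal shipments:
  P1→K: 25 × 8 = 200
  P1→L: 30 × 7 = 210
  P2→K: 20 × 1 = 20
  P3→K: 10 × 6 = 60
Total cost = 490.
So P1→K carries 25 units.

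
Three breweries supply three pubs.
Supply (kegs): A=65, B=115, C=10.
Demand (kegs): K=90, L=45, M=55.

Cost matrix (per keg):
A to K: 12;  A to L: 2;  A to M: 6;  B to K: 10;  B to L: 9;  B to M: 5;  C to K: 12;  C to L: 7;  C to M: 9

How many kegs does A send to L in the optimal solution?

45

Optimal shipments:
  A->L: 45 × 2 = 90
  A->M: 20 × 6 = 120
  B->K: 80 × 10 = 800
  B->M: 35 × 5 = 175
  C->K: 10 × 12 = 120
Total cost = 1305.
So A→L carries 45 kegs.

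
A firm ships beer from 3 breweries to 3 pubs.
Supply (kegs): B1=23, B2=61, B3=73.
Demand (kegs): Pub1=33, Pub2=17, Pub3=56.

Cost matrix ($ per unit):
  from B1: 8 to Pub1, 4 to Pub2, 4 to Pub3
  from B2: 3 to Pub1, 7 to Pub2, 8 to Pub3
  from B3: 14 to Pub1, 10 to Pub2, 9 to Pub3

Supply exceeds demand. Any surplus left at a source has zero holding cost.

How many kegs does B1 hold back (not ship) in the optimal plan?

An optimal plan:
  B1->Pub3: 23 kegs
  B2->Pub1: 33 kegs
  B2->Pub2: 17 kegs
  B2->Pub3: 11 kegs
  B3->Pub3: 22 kegs
Total cost = $596.
B1 ships 23 of its 23, leaving 0.

0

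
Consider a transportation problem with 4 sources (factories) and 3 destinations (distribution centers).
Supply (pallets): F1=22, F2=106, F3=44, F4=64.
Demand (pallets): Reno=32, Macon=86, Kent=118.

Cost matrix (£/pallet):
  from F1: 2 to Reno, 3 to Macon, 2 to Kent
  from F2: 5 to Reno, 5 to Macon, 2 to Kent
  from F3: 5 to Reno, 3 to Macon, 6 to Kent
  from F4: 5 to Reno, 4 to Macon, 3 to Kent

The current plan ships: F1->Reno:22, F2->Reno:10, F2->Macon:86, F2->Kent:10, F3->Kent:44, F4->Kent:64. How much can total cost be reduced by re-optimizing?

358

Current plan cost = 22·2 + 10·5 + 86·5 + 10·2 + 44·6 + 64·3 = £1000.
Optimal plan:
  F1->Reno: 22 × £2 = £44
  F2->Kent: 106 × £2 = £212
  F3->Macon: 44 × £3 = £132
  F4->Reno: 10 × £5 = £50
  F4->Macon: 42 × £4 = £168
  F4->Kent: 12 × £3 = £36
Optimal cost = £642.
Saving = 1000 − 642 = £358.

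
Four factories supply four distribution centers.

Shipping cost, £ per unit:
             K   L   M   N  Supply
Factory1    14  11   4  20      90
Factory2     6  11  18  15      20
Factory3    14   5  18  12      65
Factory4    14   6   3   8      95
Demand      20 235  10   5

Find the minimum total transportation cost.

Optimal allocation:
  Factory1–L: 80 × £11 = £880
  Factory1–M: 10 × £4 = £40
  Factory2–K: 20 × £6 = £120
  Factory3–L: 65 × £5 = £325
  Factory4–L: 90 × £6 = £540
  Factory4–N: 5 × £8 = £40
Total = 880 + 40 + 120 + 325 + 540 + 40 = £1945.
(Supply check: Factory1 ships 90; Factory2 ships 20; Factory3 ships 65; Factory4 ships 95.)

1945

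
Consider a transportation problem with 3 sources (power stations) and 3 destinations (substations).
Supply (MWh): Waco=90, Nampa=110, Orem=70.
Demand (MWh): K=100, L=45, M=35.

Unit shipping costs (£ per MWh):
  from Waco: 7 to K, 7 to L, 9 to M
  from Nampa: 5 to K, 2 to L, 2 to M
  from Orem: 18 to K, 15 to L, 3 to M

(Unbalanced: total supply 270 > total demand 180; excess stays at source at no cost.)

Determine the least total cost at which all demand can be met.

765

A cheapest plan:
  Waco→K: 35 × £7 = £245
  Nampa→K: 65 × £5 = £325
  Nampa→L: 45 × £2 = £90
  Orem→M: 35 × £3 = £105
Total = 245 + 325 + 90 + 105 = £765.
(Supply check: Waco ships 35; Nampa ships 110; Orem ships 35.)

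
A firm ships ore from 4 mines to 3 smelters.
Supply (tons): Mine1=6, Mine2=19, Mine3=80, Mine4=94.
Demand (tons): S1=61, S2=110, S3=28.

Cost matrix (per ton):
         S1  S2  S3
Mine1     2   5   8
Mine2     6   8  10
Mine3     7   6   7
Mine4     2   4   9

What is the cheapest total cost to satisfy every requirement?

938

An optimal shipping plan:
  Mine1->S1: 6 tons
  Mine2->S2: 19 tons
  Mine3->S2: 52 tons
  Mine3->S3: 28 tons
  Mine4->S1: 55 tons
  Mine4->S2: 39 tons
Total cost = 938.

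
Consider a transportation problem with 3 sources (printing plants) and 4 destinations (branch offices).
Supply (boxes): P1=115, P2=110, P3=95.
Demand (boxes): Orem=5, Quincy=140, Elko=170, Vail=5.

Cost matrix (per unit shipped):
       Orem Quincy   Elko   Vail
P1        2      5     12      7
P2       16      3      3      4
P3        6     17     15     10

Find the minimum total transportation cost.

2260

One minimum-cost allocation:
  P1->Quincy: 115 × 5 = 575
  P2->Quincy: 25 × 3 = 75
  P2->Elko: 85 × 3 = 255
  P3->Orem: 5 × 6 = 30
  P3->Elko: 85 × 15 = 1275
  P3->Vail: 5 × 10 = 50
Total = 575 + 75 + 255 + 30 + 1275 + 50 = 2260.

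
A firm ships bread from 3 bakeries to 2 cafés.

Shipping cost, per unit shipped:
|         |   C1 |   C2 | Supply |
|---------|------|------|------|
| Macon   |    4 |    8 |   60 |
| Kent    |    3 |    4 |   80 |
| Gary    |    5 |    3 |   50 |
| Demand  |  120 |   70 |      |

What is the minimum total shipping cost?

One minimum-cost allocation:
  Macon–C1: 60 × 4 = 240
  Kent–C1: 60 × 3 = 180
  Kent–C2: 20 × 4 = 80
  Gary–C2: 50 × 3 = 150
Total = 240 + 180 + 80 + 150 = 650.

650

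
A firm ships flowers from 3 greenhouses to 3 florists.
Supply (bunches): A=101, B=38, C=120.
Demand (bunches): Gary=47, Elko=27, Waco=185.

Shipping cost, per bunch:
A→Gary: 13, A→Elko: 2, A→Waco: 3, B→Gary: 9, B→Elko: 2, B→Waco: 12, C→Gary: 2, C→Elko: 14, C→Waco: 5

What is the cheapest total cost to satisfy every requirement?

948

A cheapest plan:
  A to Waco: 101 × 3 = 303
  B to Gary: 11 × 9 = 99
  B to Elko: 27 × 2 = 54
  C to Gary: 36 × 2 = 72
  C to Waco: 84 × 5 = 420
Total = 303 + 99 + 54 + 72 + 420 = 948.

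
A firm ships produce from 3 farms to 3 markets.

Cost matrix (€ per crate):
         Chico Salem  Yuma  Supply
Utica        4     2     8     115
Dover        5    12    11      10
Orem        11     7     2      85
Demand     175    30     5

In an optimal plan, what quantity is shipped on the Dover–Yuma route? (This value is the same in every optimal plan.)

0

Solving gives:
  Utica to Chico: 115 crates
  Dover to Chico: 10 crates
  Orem to Chico: 50 crates
  Orem to Salem: 30 crates
  Orem to Yuma: 5 crates
Total cost = €1280.
The route Dover→Yuma is not used.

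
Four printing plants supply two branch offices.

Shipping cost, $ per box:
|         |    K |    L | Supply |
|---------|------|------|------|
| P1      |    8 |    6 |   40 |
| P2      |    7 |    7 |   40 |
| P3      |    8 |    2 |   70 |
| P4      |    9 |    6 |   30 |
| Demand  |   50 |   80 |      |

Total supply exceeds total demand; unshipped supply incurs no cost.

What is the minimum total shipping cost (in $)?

560

An optimal shipping plan:
  P1→K: 10 boxes
  P1→L: 10 boxes
  P2→K: 40 boxes
  P3→L: 70 boxes
Total cost = $560.
(Supply check: P1 ships 20; P2 ships 40; P3 ships 70; P4 ships 0.)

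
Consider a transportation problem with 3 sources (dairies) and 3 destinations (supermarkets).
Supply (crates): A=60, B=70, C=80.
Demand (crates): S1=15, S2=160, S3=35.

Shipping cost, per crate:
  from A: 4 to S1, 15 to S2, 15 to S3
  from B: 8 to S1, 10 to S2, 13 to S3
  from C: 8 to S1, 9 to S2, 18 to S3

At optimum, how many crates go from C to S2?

80

Optimal shipments:
  A→S1: 15 × 4 = 60
  A→S2: 10 × 15 = 150
  A→S3: 35 × 15 = 525
  B→S2: 70 × 10 = 700
  C→S2: 80 × 9 = 720
Total cost = 2155.
So C→S2 carries 80 crates.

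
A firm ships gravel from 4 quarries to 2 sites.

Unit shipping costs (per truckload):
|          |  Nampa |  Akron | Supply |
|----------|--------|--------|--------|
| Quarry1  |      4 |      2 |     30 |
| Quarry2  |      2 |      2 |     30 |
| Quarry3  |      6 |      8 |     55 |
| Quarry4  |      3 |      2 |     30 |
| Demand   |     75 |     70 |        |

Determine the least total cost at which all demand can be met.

510

Optimal allocation:
  Quarry1–Akron: 30 truckloads
  Quarry2–Nampa: 20 truckloads
  Quarry2–Akron: 10 truckloads
  Quarry3–Nampa: 55 truckloads
  Quarry4–Akron: 30 truckloads
Total cost = 510.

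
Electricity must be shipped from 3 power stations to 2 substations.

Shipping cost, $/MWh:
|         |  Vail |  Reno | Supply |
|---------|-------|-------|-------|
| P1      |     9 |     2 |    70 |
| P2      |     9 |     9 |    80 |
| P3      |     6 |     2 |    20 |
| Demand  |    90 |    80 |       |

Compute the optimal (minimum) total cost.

940

An optimal shipping plan:
  P1 to Reno: 70 MWh
  P2 to Vail: 80 MWh
  P3 to Vail: 10 MWh
  P3 to Reno: 10 MWh
Total cost = $940.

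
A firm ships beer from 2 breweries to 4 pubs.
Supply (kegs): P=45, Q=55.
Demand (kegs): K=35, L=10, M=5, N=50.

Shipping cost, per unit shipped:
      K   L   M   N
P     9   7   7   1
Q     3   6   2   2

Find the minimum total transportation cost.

230

An optimal shipping plan:
  P to N: 45 × 1 = 45
  Q to K: 35 × 3 = 105
  Q to L: 10 × 6 = 60
  Q to M: 5 × 2 = 10
  Q to N: 5 × 2 = 10
Total = 45 + 105 + 60 + 10 + 10 = 230.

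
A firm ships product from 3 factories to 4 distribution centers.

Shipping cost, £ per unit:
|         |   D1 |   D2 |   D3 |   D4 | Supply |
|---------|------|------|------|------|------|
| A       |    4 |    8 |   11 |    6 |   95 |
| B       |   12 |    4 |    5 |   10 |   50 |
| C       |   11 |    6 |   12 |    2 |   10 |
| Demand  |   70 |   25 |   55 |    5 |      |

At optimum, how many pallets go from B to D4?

Solving gives:
  A→D1: 70 × £4 = £280
  A→D2: 20 × £8 = £160
  A→D3: 5 × £11 = £55
  B→D3: 50 × £5 = £250
  C→D2: 5 × £6 = £30
  C→D4: 5 × £2 = £10
Total cost = £785.
The route B→D4 is not used.

0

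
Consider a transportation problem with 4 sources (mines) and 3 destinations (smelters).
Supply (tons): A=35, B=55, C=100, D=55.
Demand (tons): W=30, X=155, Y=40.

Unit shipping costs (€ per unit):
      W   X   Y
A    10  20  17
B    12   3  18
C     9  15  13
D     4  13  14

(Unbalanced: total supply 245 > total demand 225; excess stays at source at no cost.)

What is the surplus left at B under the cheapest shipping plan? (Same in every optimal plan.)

Minimum-cost shipments:
  A→W: 15 tons
  B→X: 55 tons
  C→X: 60 tons
  C→Y: 40 tons
  D→W: 15 tons
  D→X: 40 tons
Total cost = €2315.
B ships 55 of its 55, leaving 0.

0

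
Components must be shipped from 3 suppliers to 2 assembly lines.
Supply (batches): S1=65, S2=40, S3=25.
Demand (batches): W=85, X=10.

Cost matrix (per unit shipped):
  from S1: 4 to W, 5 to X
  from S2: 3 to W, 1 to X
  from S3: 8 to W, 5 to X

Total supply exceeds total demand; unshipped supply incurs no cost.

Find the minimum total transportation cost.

A cheapest plan:
  S1->W: 55 × 4 = 220
  S2->W: 30 × 3 = 90
  S2->X: 10 × 1 = 10
Total = 220 + 90 + 10 = 320.
(Supply check: S1 ships 55; S2 ships 40; S3 ships 0.)

320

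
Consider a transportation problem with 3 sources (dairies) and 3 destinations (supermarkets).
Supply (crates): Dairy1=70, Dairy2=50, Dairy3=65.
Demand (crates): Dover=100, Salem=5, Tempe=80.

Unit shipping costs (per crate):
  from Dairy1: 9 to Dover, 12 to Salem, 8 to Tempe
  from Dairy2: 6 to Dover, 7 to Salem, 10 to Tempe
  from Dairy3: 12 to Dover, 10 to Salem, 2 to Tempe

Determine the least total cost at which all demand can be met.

One minimum-cost allocation:
  Dairy1->Dover: 55 × 9 = 495
  Dairy1->Tempe: 15 × 8 = 120
  Dairy2->Dover: 45 × 6 = 270
  Dairy2->Salem: 5 × 7 = 35
  Dairy3->Tempe: 65 × 2 = 130
Total = 495 + 120 + 270 + 35 + 130 = 1050.
(Supply check: Dairy1 ships 70; Dairy2 ships 50; Dairy3 ships 65.)

1050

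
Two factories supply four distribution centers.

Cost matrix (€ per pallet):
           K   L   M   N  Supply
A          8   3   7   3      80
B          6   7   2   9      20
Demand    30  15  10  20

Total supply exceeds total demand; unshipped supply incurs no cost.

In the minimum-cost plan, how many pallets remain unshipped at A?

25

An optimal plan:
  A to K: 20 × €8 = €160
  A to L: 15 × €3 = €45
  A to N: 20 × €3 = €60
  B to K: 10 × €6 = €60
  B to M: 10 × €2 = €20
Total cost = €345.
A ships 55 of its 80, leaving 25.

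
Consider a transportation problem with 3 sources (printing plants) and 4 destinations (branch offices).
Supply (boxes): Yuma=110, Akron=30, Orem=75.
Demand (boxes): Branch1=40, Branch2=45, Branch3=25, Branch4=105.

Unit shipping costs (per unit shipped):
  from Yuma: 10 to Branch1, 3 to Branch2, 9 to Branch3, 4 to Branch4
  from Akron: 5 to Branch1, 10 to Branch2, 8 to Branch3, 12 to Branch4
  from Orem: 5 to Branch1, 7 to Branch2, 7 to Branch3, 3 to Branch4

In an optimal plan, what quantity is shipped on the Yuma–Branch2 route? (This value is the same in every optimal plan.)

The minimum-cost plan:
  Yuma–Branch2: 45 × 3 = 135
  Yuma–Branch4: 65 × 4 = 260
  Akron–Branch1: 30 × 5 = 150
  Orem–Branch1: 10 × 5 = 50
  Orem–Branch3: 25 × 7 = 175
  Orem–Branch4: 40 × 3 = 120
Total cost = 890.
So Yuma→Branch2 carries 45 boxes.

45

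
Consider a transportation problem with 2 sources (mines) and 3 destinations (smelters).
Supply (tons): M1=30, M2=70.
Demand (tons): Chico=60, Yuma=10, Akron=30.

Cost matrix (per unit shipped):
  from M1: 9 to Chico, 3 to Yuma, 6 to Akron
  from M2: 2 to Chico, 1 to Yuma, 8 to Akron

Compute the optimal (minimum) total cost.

310

A cheapest plan:
  M1–Akron: 30 × 6 = 180
  M2–Chico: 60 × 2 = 120
  M2–Yuma: 10 × 1 = 10
Total = 180 + 120 + 10 = 310.
(Supply check: M1 ships 30; M2 ships 70.)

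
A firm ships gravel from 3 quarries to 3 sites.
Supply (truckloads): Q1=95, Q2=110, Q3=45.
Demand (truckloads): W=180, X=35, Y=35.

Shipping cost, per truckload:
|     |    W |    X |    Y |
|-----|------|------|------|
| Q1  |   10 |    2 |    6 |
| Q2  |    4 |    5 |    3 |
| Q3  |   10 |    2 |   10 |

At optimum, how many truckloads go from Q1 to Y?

The minimum-cost plan:
  Q1–W: 25 truckloads
  Q1–X: 35 truckloads
  Q1–Y: 35 truckloads
  Q2–W: 110 truckloads
  Q3–W: 45 truckloads
Total cost = 1420.
So Q1→Y carries 35 truckloads.

35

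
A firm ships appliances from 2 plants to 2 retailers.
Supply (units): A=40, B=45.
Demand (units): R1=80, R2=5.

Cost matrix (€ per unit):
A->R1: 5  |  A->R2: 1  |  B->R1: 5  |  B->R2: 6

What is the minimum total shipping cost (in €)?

405

Optimal allocation:
  A–R1: 35 × €5 = €175
  A–R2: 5 × €1 = €5
  B–R1: 45 × €5 = €225
Total = 175 + 5 + 225 = €405.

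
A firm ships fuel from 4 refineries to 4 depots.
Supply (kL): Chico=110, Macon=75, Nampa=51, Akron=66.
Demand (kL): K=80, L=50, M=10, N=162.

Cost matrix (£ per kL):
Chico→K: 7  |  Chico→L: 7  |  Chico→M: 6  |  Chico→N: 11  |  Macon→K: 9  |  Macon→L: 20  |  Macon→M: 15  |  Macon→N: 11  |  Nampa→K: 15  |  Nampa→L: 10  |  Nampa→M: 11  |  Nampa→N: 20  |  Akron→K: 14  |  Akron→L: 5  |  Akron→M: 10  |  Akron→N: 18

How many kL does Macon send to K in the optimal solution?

The minimum-cost plan:
  Chico→K: 23 kL
  Chico→N: 87 kL
  Macon→N: 75 kL
  Nampa→K: 41 kL
  Nampa→M: 10 kL
  Akron→K: 16 kL
  Akron→L: 50 kL
Total cost = £3142.
The route Macon→K is not used.

0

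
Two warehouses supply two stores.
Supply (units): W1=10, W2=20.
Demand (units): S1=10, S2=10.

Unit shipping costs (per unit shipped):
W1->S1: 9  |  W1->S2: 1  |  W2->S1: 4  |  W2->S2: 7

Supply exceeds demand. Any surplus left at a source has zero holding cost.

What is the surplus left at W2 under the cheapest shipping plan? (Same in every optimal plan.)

10

Minimum-cost shipments:
  W1–S2: 10 units
  W2–S1: 10 units
Total cost = 50.
W2 ships 10 of its 20, leaving 10.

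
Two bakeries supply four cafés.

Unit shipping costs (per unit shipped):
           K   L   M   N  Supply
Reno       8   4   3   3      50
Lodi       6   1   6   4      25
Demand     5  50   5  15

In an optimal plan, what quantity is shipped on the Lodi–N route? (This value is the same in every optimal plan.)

Solving gives:
  Reno→K: 5 × 8 = 40
  Reno→L: 25 × 4 = 100
  Reno→M: 5 × 3 = 15
  Reno→N: 15 × 3 = 45
  Lodi→L: 25 × 1 = 25
Total cost = 225.
The route Lodi→N is not used.

0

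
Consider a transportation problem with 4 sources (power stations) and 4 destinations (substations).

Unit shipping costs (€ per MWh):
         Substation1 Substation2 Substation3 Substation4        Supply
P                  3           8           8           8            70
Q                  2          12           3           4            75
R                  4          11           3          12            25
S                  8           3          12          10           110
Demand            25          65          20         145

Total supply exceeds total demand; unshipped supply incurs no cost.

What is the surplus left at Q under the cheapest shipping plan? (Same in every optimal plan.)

0

An optimal plan:
  P→Substation1: 20 × €3 = €60
  P→Substation4: 50 × €8 = €400
  Q→Substation4: 75 × €4 = €300
  R→Substation1: 5 × €4 = €20
  R→Substation3: 20 × €3 = €60
  S→Substation2: 65 × €3 = €195
  S→Substation4: 20 × €10 = €200
Total cost = €1235.
Q ships 75 of its 75, leaving 0.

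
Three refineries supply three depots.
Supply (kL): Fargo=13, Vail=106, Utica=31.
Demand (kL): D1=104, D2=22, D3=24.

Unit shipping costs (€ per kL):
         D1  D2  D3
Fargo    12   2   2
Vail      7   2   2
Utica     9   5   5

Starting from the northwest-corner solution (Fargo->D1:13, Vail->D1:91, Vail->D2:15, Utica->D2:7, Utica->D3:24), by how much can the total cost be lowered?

96

Current plan cost = 13·12 + 91·7 + 15·2 + 7·5 + 24·5 = €978.
Optimal plan:
  Fargo to D3: 13 kL
  Vail to D1: 73 kL
  Vail to D2: 22 kL
  Vail to D3: 11 kL
  Utica to D1: 31 kL
Optimal cost = €882.
Saving = 978 − 882 = €96.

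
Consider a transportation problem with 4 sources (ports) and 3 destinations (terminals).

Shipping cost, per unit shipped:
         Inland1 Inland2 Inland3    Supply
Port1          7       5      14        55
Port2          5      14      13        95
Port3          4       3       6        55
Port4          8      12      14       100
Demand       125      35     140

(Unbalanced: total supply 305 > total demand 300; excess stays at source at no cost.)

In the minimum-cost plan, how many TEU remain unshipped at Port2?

0

An optimal plan:
  Port1→Inland1: 20 TEU
  Port1→Inland2: 35 TEU
  Port2→Inland1: 95 TEU
  Port3→Inland3: 55 TEU
  Port4→Inland1: 10 TEU
  Port4→Inland3: 85 TEU
Total cost = 2390.
Port2 ships 95 of its 95, leaving 0.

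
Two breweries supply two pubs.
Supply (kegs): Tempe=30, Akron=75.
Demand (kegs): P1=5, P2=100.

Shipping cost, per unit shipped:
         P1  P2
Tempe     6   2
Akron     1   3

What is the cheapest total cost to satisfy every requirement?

275

A cheapest plan:
  Tempe–P2: 30 × 2 = 60
  Akron–P1: 5 × 1 = 5
  Akron–P2: 70 × 3 = 210
Total = 60 + 5 + 210 = 275.
(Supply check: Tempe ships 30; Akron ships 75.)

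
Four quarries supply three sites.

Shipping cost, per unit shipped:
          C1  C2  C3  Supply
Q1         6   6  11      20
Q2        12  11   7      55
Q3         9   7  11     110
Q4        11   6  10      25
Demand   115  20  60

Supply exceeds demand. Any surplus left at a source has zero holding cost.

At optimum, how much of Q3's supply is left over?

15

Minimum-cost shipments:
  Q1–C1: 20 truckloads
  Q2–C3: 55 truckloads
  Q3–C1: 95 truckloads
  Q4–C2: 20 truckloads
  Q4–C3: 5 truckloads
Total cost = 1530.
Q3 ships 95 of its 110, leaving 15.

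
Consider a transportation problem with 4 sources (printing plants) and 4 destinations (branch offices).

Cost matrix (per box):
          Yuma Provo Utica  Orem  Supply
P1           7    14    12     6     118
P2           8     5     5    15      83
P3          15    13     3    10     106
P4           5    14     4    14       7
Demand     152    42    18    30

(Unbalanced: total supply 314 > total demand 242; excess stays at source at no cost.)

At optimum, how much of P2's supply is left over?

0

An optimal plan:
  P1 to Yuma: 104 × 7 = 728
  P1 to Orem: 14 × 6 = 84
  P2 to Yuma: 41 × 8 = 328
  P2 to Provo: 42 × 5 = 210
  P3 to Utica: 18 × 3 = 54
  P3 to Orem: 16 × 10 = 160
  P4 to Yuma: 7 × 5 = 35
Total cost = 1599.
P2 ships 83 of its 83, leaving 0.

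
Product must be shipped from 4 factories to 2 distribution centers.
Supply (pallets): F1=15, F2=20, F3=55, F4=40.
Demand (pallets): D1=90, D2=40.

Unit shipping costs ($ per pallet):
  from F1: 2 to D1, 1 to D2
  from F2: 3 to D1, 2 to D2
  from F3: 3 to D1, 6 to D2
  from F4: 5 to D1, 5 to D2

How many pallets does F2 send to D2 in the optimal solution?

Solving gives:
  F1→D2: 15 × $1 = $15
  F2→D2: 20 × $2 = $40
  F3→D1: 55 × $3 = $165
  F4→D1: 35 × $5 = $175
  F4→D2: 5 × $5 = $25
Total cost = $420.
So F2→D2 carries 20 pallets.

20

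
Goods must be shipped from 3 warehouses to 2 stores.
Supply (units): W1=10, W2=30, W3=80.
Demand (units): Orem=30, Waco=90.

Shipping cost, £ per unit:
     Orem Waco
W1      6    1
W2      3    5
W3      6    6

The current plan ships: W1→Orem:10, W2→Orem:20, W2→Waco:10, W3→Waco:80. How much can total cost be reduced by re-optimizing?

70

Current plan cost = 10·6 + 20·3 + 10·5 + 80·6 = £650.
Optimal plan:
  W1 to Waco: 10 × £1 = £10
  W2 to Orem: 30 × £3 = £90
  W3 to Waco: 80 × £6 = £480
Optimal cost = £580.
Saving = 650 − 580 = £70.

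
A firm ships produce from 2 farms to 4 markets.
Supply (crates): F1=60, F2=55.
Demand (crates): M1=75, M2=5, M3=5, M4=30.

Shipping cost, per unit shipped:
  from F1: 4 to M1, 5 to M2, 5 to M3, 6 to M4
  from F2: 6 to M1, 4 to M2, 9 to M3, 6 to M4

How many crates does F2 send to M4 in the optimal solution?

30

Solving gives:
  F1 to M1: 55 × 4 = 220
  F1 to M3: 5 × 5 = 25
  F2 to M1: 20 × 6 = 120
  F2 to M2: 5 × 4 = 20
  F2 to M4: 30 × 6 = 180
Total cost = 565.
So F2→M4 carries 30 crates.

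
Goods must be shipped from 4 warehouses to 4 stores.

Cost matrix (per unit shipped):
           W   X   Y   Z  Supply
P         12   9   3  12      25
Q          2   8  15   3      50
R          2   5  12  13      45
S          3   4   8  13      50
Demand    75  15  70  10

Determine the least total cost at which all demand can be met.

Optimal allocation:
  P→Y: 25 × 3 = 75
  Q→W: 40 × 2 = 80
  Q→Z: 10 × 3 = 30
  R→W: 35 × 2 = 70
  R→X: 10 × 5 = 50
  S→X: 5 × 4 = 20
  S→Y: 45 × 8 = 360
Total = 75 + 80 + 30 + 70 + 50 + 20 + 360 = 685.

685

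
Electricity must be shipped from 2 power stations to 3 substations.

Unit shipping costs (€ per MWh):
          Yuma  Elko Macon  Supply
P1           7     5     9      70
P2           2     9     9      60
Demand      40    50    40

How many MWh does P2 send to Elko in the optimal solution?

0

Optimal shipments:
  P1 to Elko: 50 MWh
  P1 to Macon: 20 MWh
  P2 to Yuma: 40 MWh
  P2 to Macon: 20 MWh
Total cost = €690.
The route P2→Elko is not used.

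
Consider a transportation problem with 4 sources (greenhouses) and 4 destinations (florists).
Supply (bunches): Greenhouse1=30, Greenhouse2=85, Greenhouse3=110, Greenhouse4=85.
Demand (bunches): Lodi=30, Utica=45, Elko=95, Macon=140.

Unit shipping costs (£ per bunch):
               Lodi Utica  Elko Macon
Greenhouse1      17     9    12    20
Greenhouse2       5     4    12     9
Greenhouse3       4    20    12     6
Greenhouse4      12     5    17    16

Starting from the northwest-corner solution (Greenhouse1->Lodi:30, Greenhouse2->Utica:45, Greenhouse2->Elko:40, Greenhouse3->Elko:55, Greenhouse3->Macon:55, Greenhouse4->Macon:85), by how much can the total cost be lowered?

Current plan cost = 30·17 + 45·4 + 40·12 + 55·12 + 55·6 + 85·16 = £3520.
Optimal plan:
  Greenhouse1->Elko: 30 bunches
  Greenhouse2->Lodi: 30 bunches
  Greenhouse2->Elko: 25 bunches
  Greenhouse2->Macon: 30 bunches
  Greenhouse3->Macon: 110 bunches
  Greenhouse4->Utica: 45 bunches
  Greenhouse4->Elko: 40 bunches
Optimal cost = £2645.
Saving = 3520 − 2645 = £875.

875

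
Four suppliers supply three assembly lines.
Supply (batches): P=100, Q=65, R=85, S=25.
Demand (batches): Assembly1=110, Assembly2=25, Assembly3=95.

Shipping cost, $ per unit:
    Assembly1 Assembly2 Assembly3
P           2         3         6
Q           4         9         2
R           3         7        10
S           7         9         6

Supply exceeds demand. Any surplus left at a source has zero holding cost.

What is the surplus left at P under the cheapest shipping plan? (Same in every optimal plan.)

Minimum-cost shipments:
  P->Assembly1: 70 × $2 = $140
  P->Assembly2: 25 × $3 = $75
  P->Assembly3: 5 × $6 = $30
  Q->Assembly3: 65 × $2 = $130
  R->Assembly1: 40 × $3 = $120
  S->Assembly3: 25 × $6 = $150
Total cost = $645.
P ships 100 of its 100, leaving 0.

0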